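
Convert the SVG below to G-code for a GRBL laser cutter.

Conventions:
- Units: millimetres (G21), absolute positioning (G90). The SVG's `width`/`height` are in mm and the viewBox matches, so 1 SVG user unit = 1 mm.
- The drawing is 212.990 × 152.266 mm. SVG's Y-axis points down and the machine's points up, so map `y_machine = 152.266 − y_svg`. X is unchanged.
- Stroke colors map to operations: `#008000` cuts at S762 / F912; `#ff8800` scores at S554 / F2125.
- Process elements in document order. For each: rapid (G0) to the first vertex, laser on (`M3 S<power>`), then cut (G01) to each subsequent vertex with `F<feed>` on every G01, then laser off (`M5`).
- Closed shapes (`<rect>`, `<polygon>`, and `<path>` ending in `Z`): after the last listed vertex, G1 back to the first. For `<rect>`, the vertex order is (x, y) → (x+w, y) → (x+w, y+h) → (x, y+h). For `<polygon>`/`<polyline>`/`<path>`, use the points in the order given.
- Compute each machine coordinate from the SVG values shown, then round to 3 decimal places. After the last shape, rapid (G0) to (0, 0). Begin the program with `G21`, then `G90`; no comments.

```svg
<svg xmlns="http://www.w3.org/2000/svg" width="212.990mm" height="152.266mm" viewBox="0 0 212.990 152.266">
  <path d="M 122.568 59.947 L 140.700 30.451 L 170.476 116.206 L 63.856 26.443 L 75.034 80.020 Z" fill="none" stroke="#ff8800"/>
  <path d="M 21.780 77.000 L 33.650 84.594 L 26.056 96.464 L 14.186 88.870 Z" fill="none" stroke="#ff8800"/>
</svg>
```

1 u = 1 mm; y_m = 152.266 − y.

[1] `<path>` closed polygon, #ff8800→score S554 F2125: (122.568,92.319) → (140.700,121.815) → (170.476,36.060) → (63.856,125.823) → (75.034,72.246) → (122.568,92.319) (closed)

[2] `<path>` regular polygon, #ff8800→score S554 F2125: (21.780,75.266) → (33.650,67.672) → (26.056,55.802) → (14.186,63.396) → (21.780,75.266) (closed)

G21
G90
G0 X122.568 Y92.319
M3 S554
G01 X140.700 Y121.815 F2125
G01 X170.476 Y36.060 F2125
G01 X63.856 Y125.823 F2125
G01 X75.034 Y72.246 F2125
G01 X122.568 Y92.319 F2125
M5
G0 X21.780 Y75.266
M3 S554
G01 X33.650 Y67.672 F2125
G01 X26.056 Y55.802 F2125
G01 X14.186 Y63.396 F2125
G01 X21.780 Y75.266 F2125
M5
G0 X0.000 Y0.000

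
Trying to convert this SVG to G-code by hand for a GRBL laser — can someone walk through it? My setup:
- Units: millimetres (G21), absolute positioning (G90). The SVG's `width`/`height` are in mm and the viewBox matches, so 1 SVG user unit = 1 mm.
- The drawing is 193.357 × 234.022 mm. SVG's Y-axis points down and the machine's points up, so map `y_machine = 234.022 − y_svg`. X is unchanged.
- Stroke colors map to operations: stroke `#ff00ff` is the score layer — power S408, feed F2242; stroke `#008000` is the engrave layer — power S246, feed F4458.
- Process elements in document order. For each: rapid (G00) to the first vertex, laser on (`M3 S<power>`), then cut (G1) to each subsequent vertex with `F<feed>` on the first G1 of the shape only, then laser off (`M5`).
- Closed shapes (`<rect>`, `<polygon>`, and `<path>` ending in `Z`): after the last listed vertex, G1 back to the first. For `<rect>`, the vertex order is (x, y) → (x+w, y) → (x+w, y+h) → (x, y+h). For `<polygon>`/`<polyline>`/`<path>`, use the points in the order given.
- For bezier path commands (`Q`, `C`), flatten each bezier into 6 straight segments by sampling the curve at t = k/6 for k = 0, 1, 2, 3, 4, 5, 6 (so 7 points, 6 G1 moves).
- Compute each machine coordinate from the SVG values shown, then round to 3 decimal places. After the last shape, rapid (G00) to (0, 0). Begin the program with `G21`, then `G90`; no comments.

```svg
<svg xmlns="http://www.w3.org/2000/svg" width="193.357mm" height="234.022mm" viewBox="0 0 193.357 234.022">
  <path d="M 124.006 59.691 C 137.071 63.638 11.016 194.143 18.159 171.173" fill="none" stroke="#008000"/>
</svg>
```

G21
G90
G00 X124.006 Y174.331
M3 S246
G1 X120.206 Y163.107 F4458
G1 X100.784 Y138.570
G1 X73.303 Y108.496
G1 X45.329 Y80.666
G1 X24.427 Y62.857
G1 X18.159 Y62.849
M5
G00 X0.000 Y0.000

viewBox `0 0 193.357 234.022` with mm width/height → 1 unit = 1 mm. Flip: y_m = 234.022 − y_svg.

**Shape 1** — `<path>` cubic bezier, stroke `#008000` → engrave (S246, F4458). Control points (SVG): P0=(124.006,59.691), P1=(137.071,63.638), P2=(11.016,194.143), P3=(18.159,171.173); sampled at t=k/6. Machine vertices: (124.006,174.331) → (120.206,163.107) → (100.784,138.570) → (73.303,108.496) → (45.329,80.666) → (24.427,62.857) → (18.159,62.849). Open path.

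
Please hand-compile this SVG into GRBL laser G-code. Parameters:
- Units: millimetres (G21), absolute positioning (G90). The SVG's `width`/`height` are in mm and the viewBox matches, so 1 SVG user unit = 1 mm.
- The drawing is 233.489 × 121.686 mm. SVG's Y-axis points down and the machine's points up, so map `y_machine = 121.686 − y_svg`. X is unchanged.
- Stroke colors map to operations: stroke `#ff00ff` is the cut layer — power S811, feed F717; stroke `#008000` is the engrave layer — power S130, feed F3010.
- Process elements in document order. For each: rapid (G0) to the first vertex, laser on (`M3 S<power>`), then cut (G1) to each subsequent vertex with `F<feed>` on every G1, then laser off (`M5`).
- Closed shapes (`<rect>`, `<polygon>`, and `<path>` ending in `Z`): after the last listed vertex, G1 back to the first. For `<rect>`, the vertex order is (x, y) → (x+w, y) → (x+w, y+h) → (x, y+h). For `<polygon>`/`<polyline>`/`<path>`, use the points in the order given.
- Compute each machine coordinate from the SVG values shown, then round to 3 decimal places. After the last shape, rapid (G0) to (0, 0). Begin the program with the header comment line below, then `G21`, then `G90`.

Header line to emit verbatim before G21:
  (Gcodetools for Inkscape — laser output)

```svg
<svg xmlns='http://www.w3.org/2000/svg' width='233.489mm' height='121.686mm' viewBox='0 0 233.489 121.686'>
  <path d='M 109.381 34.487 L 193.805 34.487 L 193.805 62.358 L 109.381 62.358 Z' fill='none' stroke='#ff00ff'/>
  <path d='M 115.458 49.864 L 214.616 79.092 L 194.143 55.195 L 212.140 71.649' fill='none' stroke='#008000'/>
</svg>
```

(Gcodetools for Inkscape — laser output)
G21
G90
G0 X109.381 Y87.199
M3 S811
G1 X193.805 Y87.199 F717
G1 X193.805 Y59.328 F717
G1 X109.381 Y59.328 F717
G1 X109.381 Y87.199 F717
M5
G0 X115.458 Y71.822
M3 S130
G1 X214.616 Y42.594 F3010
G1 X194.143 Y66.491 F3010
G1 X212.140 Y50.037 F3010
M5
G0 X0.000 Y0.000

1 u = 1 mm; y_m = 121.686 − y.

[1] `<path>` rectangle, #ff00ff→cut S811 F717: (109.381,87.199) → (193.805,87.199) → (193.805,59.328) → (109.381,59.328) → (109.381,87.199) (closed)

[2] `<path>` open polyline, #008000→engrave S130 F3010: (115.458,71.822) → (214.616,42.594) → (194.143,66.491) → (212.140,50.037)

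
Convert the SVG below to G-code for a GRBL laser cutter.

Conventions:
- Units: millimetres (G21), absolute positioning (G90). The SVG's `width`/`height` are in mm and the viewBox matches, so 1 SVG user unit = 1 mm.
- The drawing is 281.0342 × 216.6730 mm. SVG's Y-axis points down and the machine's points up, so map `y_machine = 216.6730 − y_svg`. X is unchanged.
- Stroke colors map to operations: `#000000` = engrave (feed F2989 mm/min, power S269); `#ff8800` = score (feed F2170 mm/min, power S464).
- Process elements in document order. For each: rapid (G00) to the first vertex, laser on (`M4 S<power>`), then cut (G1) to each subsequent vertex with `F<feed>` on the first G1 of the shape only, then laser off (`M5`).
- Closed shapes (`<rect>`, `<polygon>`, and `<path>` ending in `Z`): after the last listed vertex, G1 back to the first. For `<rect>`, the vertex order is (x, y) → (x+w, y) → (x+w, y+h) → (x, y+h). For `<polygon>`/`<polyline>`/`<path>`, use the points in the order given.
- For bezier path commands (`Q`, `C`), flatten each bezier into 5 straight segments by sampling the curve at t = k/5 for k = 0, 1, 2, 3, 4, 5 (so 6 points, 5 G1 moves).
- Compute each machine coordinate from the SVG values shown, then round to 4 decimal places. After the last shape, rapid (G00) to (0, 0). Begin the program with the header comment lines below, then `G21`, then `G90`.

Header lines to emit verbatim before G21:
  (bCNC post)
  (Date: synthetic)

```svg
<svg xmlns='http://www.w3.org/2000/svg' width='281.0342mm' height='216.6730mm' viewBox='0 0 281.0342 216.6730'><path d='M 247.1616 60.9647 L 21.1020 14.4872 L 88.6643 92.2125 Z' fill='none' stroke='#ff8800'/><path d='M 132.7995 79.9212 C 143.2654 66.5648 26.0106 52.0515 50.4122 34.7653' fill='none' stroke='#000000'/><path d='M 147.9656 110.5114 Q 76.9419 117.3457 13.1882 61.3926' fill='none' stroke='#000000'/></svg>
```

(bCNC post)
(Date: synthetic)
G21
G90
G00 X247.1616 Y155.7083
M4 S464
G1 X21.1020 Y202.1858 F2170
G1 X88.6643 Y124.4605
G1 X247.1616 Y155.7083
M5
G00 X132.7995 Y136.7518
M4 S269
G1 X125.9076 Y144.9174 F2989
G1 X101.2928 Y153.4382
G1 X71.8852 Y162.3918
G1 X50.6150 Y171.8558
G1 X50.4122 Y181.9077
M5
G00 X147.9656 Y106.1616
M4 S269
G1 X119.8469 Y105.9394 F2989
G1 X92.3098 Y110.7401
G1 X65.3544 Y120.5639
G1 X38.9805 Y135.4107
G1 X13.1882 Y155.2804
M5
G00 X0.0000 Y0.0000

Since the viewBox matches the mm dimensions, user units are millimetres directly. The only transform is the Y-flip y_m = 216.6730 − y_svg.

Shape 1 is a closed polygon drawn with `<path>`. Its stroke #ff8800 means score at S464, F2170. After flipping Y the toolpath is (247.1616,155.7083) → (21.1020,202.1858) → (88.6643,124.4605) → (247.1616,155.7083), returning to the start.

Shape 2 is a cubic bezier drawn with `<path>`. Its stroke #000000 means engrave at S269, F2989. After flipping Y the toolpath is (132.7995,136.7518) → (125.9076,144.9174) → (101.2928,153.4382) → (71.8852,162.3918) → (50.6150,171.8558) → (50.4122,181.9077).

Shape 3 is a quadratic bezier drawn with `<path>`. Its stroke #000000 means engrave at S269, F2989. After flipping Y the toolpath is (147.9656,106.1616) → (119.8469,105.9394) → (92.3098,110.7401) → (65.3544,120.5639) → (38.9805,135.4107) → (13.1882,155.2804).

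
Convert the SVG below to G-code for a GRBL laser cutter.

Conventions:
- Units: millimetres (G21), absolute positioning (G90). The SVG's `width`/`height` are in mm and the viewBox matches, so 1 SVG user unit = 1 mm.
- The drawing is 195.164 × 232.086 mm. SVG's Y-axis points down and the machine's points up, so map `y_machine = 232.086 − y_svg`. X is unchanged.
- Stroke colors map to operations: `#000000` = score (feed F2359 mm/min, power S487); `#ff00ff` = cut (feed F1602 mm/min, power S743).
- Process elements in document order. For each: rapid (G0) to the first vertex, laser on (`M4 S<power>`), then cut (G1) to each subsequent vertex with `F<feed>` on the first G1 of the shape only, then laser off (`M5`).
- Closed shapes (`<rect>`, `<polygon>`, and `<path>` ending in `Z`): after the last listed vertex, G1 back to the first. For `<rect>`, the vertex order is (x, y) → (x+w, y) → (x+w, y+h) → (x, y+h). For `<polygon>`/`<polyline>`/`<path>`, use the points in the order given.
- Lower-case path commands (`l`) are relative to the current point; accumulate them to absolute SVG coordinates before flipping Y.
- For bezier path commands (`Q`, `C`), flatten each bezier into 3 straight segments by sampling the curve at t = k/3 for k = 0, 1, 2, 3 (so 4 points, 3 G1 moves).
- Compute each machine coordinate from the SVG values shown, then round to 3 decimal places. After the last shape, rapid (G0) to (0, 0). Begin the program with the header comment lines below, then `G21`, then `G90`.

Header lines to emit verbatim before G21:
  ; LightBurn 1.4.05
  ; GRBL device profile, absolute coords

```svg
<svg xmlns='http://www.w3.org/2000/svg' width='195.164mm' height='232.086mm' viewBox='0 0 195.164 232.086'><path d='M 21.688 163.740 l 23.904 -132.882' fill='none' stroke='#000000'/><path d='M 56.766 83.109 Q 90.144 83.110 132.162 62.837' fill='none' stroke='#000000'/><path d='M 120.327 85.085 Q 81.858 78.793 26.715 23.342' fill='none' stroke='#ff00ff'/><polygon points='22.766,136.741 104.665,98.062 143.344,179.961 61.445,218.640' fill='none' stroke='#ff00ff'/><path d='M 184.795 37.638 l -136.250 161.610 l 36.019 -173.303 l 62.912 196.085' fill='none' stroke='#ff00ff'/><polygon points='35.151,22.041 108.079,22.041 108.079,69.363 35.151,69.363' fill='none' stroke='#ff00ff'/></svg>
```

Since the viewBox matches the mm dimensions, user units are millimetres directly. The only transform is the Y-flip y_m = 232.086 − y_svg.

Shape 1 is a line segment drawn with `<path>`. Its stroke #000000 means score at S487, F2359. After flipping Y the toolpath is (21.688,68.346) → (45.592,201.228).

Shape 2 is a quadratic bezier drawn with `<path>`. Its stroke #000000 means score at S487, F2359. After flipping Y the toolpath is (56.766,148.977) → (79.978,151.229) → (105.110,157.986) → (132.162,169.249).

Shape 3 is a quadratic bezier drawn with `<path>`. Its stroke #ff00ff means cut at S743, F1602. After flipping Y the toolpath is (120.327,147.001) → (92.828,156.658) → (61.624,177.239) → (26.715,208.744).

Shape 4 is a regular polygon drawn with `<polygon>`. Its stroke #ff00ff means cut at S743, F1602. After flipping Y the toolpath is (22.766,95.345) → (104.665,134.024) → (143.344,52.125) → (61.445,13.446) → (22.766,95.345), returning to the start.

Shape 5 is a open polyline drawn with `<path>`. Its stroke #ff00ff means cut at S743, F1602. After flipping Y the toolpath is (184.795,194.448) → (48.545,32.838) → (84.564,206.141) → (147.476,10.056).

Shape 6 is a rectangle drawn with `<polygon>`. Its stroke #ff00ff means cut at S743, F1602. After flipping Y the toolpath is (35.151,210.045) → (108.079,210.045) → (108.079,162.723) → (35.151,162.723) → (35.151,210.045), returning to the start.

; LightBurn 1.4.05
; GRBL device profile, absolute coords
G21
G90
G0 X21.688 Y68.346
M4 S487
G1 X45.592 Y201.228 F2359
M5
G0 X56.766 Y148.977
M4 S487
G1 X79.978 Y151.229 F2359
G1 X105.110 Y157.986
G1 X132.162 Y169.249
M5
G0 X120.327 Y147.001
M4 S743
G1 X92.828 Y156.658 F1602
G1 X61.624 Y177.239
G1 X26.715 Y208.744
M5
G0 X22.766 Y95.345
M4 S743
G1 X104.665 Y134.024 F1602
G1 X143.344 Y52.125
G1 X61.445 Y13.446
G1 X22.766 Y95.345
M5
G0 X184.795 Y194.448
M4 S743
G1 X48.545 Y32.838 F1602
G1 X84.564 Y206.141
G1 X147.476 Y10.056
M5
G0 X35.151 Y210.045
M4 S743
G1 X108.079 Y210.045 F1602
G1 X108.079 Y162.723
G1 X35.151 Y162.723
G1 X35.151 Y210.045
M5
G0 X0.000 Y0.000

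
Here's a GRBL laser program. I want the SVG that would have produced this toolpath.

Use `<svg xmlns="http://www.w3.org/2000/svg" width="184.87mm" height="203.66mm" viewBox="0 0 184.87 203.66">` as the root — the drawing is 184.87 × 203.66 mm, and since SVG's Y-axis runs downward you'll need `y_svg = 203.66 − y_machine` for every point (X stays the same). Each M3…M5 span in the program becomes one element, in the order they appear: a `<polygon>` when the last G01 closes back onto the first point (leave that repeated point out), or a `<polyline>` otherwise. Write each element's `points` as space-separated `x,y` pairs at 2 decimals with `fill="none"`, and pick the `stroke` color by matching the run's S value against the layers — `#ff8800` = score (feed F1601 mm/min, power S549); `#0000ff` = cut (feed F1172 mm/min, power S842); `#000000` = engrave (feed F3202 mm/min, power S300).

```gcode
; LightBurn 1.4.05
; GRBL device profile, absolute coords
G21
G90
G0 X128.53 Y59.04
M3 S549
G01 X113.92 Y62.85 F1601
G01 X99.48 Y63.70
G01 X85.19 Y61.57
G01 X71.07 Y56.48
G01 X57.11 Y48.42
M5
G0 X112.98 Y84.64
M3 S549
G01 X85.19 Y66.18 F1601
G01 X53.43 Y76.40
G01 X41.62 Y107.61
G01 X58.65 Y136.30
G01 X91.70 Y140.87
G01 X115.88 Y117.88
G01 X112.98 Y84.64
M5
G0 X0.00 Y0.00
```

y_svg = 203.66 − y_m. Every run uses S549, so all elements get stroke `#ff8800` (score).

[1] open run; points: 128.53,144.62 113.92,140.81 99.48,139.96 85.19,142.09 71.07,147.18 57.11,155.24

[2] closed run; points: 112.98,119.02 85.19,137.48 53.43,127.26 41.62,96.05 58.65,67.36 91.70,62.79 115.88,85.78

<svg xmlns="http://www.w3.org/2000/svg" width="184.87mm" height="203.66mm" viewBox="0 0 184.87 203.66">
  <polyline points="128.53,144.62 113.92,140.81 99.48,139.96 85.19,142.09 71.07,147.18 57.11,155.24" fill="none" stroke="#ff8800"/>
  <polygon points="112.98,119.02 85.19,137.48 53.43,127.26 41.62,96.05 58.65,67.36 91.70,62.79 115.88,85.78" fill="none" stroke="#ff8800"/>
</svg>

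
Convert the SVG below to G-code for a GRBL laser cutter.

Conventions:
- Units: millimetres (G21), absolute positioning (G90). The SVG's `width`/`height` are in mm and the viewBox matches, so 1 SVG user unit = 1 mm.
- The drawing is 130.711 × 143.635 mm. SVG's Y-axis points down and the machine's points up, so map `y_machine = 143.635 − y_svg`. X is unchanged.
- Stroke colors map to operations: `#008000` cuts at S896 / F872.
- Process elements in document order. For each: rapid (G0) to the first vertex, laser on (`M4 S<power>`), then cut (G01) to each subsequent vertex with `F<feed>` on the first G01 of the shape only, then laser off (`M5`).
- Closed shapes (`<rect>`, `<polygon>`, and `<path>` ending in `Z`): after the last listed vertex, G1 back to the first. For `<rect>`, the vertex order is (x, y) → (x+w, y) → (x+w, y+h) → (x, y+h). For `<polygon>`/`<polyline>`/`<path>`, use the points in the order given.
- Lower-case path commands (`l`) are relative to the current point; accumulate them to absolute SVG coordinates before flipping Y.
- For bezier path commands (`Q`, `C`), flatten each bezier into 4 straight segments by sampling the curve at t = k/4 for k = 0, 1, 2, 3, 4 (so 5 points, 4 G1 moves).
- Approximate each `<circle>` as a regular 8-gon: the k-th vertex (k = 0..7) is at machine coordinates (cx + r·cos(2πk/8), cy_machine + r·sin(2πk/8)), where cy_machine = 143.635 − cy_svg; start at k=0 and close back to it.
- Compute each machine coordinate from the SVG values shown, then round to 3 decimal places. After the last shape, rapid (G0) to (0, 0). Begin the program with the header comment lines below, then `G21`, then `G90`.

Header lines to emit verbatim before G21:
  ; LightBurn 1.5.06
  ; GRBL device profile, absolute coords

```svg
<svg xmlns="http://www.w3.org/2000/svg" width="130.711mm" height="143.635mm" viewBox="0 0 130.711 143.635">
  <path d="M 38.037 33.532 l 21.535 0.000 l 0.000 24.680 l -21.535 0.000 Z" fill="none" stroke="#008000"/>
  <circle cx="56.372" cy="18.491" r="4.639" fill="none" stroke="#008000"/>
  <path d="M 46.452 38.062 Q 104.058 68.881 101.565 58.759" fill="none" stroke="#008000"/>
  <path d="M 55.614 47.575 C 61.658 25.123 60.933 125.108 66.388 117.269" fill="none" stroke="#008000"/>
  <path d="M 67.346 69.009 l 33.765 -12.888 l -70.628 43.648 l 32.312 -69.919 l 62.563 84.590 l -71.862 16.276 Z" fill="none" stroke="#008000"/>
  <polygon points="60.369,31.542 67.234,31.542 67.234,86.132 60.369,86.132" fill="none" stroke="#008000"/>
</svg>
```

; LightBurn 1.5.06
; GRBL device profile, absolute coords
G21
G90
G0 X38.037 Y110.103
M4 S896
G01 X59.572 Y110.103 F872
G01 X59.572 Y85.423
G01 X38.037 Y85.423
G01 X38.037 Y110.103
M5
G0 X61.011 Y125.144
M4 S896
G01 X59.652 Y128.424 F872
G01 X56.372 Y129.783
G01 X53.092 Y128.424
G01 X51.733 Y125.144
G01 X53.092 Y121.864
G01 X56.372 Y120.505
G01 X59.652 Y121.864
G01 X61.011 Y125.144
M5
G0 X46.452 Y105.573
M4 S896
G01 X71.499 Y92.722 F872
G01 X89.033 Y84.989
G01 X99.055 Y82.374
G01 X101.565 Y84.876
M5
G0 X55.614 Y96.060
M4 S896
G01 X59.080 Y93.540 F872
G01 X61.222 Y66.693
G01 X63.253 Y37.106
G01 X66.388 Y26.366
M5
G0 X67.346 Y74.626
M4 S896
G01 X101.111 Y87.514 F872
G01 X30.483 Y43.866
G01 X62.795 Y113.785
G01 X125.358 Y29.195
G01 X53.496 Y12.919
G01 X67.346 Y74.626
M5
G0 X60.369 Y112.093
M4 S896
G01 X67.234 Y112.093 F872
G01 X67.234 Y57.503
G01 X60.369 Y57.503
G01 X60.369 Y112.093
M5
G0 X0.000 Y0.000

1 u = 1 mm; y_m = 143.635 − y.

[1] `<path>` rectangle, #008000→cut S896 F872: (38.037,110.103) → (59.572,110.103) → (59.572,85.423) → (38.037,85.423) → (38.037,110.103) (closed)

[2] `<circle>` circle, #008000→cut S896 F872: (61.011,125.144) → (59.652,128.424) → (56.372,129.783) → (53.092,128.424) → (51.733,125.144) → (53.092,121.864) → (56.372,120.505) → (59.652,121.864) → (61.011,125.144) (closed)

[3] `<path>` quadratic bezier, #008000→cut S896 F872: (46.452,105.573) → (71.499,92.722) → (89.033,84.989) → (99.055,82.374) → (101.565,84.876)

[4] `<path>` cubic bezier, #008000→cut S896 F872: (55.614,96.060) → (59.080,93.540) → (61.222,66.693) → (63.253,37.106) → (66.388,26.366)

[5] `<path>` closed polygon, #008000→cut S896 F872: (67.346,74.626) → (101.111,87.514) → (30.483,43.866) → (62.795,113.785) → (125.358,29.195) → (53.496,12.919) → (67.346,74.626) (closed)

[6] `<polygon>` rectangle, #008000→cut S896 F872: (60.369,112.093) → (67.234,112.093) → (67.234,57.503) → (60.369,57.503) → (60.369,112.093) (closed)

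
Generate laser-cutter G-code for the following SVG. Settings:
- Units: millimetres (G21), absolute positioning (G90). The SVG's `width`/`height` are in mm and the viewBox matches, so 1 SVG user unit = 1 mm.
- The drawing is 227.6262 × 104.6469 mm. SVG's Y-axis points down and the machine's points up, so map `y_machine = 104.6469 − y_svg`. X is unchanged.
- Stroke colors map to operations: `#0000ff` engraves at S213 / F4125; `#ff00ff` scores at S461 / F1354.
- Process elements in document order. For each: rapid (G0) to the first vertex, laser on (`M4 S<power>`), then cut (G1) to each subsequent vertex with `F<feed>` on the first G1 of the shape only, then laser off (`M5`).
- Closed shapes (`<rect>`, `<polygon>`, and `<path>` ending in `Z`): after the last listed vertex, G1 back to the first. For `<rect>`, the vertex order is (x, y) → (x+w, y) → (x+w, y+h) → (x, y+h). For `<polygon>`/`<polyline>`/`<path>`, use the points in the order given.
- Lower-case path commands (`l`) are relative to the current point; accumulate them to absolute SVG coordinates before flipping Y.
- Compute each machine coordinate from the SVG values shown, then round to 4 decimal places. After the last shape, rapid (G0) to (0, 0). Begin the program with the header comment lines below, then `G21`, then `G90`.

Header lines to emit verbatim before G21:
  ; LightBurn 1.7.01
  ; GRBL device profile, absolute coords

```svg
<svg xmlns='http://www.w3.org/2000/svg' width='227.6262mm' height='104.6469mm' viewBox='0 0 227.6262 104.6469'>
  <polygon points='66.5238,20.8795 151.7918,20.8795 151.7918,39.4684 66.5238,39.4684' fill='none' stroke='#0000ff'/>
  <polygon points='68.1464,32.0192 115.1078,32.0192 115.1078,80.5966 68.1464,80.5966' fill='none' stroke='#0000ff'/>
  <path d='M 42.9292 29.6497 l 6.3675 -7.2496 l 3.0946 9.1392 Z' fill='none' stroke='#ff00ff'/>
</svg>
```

viewBox `0 0 227.6262 104.6469` with mm width/height → 1 unit = 1 mm. Flip: y_m = 104.6469 − y_svg.

**Shape 1** — `<polygon>` rectangle, stroke `#0000ff` → engrave (S213, F4125). Machine vertices: (66.5238,83.7674) → (151.7918,83.7674) → (151.7918,65.1785) → (66.5238,65.1785) → (66.5238,83.7674). Closed: final G1 returns to the first vertex.

**Shape 2** — `<polygon>` rectangle, stroke `#0000ff` → engrave (S213, F4125). Machine vertices: (68.1464,72.6277) → (115.1078,72.6277) → (115.1078,24.0503) → (68.1464,24.0503) → (68.1464,72.6277). Closed: final G1 returns to the first vertex.

**Shape 3** — `<path>` regular polygon, stroke `#ff00ff` → score (S461, F1354). Machine vertices: (42.9292,74.9972) → (49.2967,82.2468) → (52.3913,73.1076) → (42.9292,74.9972). Closed: final G1 returns to the first vertex.

; LightBurn 1.7.01
; GRBL device profile, absolute coords
G21
G90
G0 X66.5238 Y83.7674
M4 S213
G1 X151.7918 Y83.7674 F4125
G1 X151.7918 Y65.1785
G1 X66.5238 Y65.1785
G1 X66.5238 Y83.7674
M5
G0 X68.1464 Y72.6277
M4 S213
G1 X115.1078 Y72.6277 F4125
G1 X115.1078 Y24.0503
G1 X68.1464 Y24.0503
G1 X68.1464 Y72.6277
M5
G0 X42.9292 Y74.9972
M4 S461
G1 X49.2967 Y82.2468 F1354
G1 X52.3913 Y73.1076
G1 X42.9292 Y74.9972
M5
G0 X0.0000 Y0.0000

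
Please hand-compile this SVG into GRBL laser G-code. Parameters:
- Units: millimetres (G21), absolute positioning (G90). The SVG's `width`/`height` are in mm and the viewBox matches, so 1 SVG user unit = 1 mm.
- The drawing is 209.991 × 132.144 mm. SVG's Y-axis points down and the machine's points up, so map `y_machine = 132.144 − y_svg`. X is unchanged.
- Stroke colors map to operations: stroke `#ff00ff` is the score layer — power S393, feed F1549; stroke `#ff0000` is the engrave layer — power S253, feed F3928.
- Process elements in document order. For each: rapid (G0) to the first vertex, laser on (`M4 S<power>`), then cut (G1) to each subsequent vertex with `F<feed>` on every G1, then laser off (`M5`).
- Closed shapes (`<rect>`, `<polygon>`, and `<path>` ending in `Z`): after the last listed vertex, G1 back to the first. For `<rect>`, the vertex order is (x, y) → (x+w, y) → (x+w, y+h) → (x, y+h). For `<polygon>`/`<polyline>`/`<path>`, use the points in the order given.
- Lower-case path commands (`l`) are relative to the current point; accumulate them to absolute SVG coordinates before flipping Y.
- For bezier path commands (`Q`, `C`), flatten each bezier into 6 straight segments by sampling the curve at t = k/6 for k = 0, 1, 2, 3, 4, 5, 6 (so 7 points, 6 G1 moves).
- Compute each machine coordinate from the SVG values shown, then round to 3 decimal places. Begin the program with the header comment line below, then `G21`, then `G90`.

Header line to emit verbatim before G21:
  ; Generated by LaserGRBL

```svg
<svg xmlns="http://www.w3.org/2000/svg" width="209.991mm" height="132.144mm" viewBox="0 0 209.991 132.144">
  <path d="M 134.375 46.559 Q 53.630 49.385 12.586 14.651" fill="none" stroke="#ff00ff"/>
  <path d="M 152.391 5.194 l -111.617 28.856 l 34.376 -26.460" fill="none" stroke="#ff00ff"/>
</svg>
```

1 u = 1 mm; y_m = 132.144 − y.

[1] `<path>` quadratic bezier, #ff00ff→score S393 F1549: (134.375,85.585) → (108.563,85.686) → (84.956,87.874) → (63.555,92.149) → (44.360,98.510) → (27.370,106.958) → (12.586,117.493)

[2] `<path>` open polyline, #ff00ff→score S393 F1549: (152.391,126.950) → (40.774,98.094) → (75.150,124.554)

; Generated by LaserGRBL
G21
G90
G0 X134.375 Y85.585
M4 S393
G1 X108.563 Y85.686 F1549
G1 X84.956 Y87.874 F1549
G1 X63.555 Y92.149 F1549
G1 X44.360 Y98.510 F1549
G1 X27.370 Y106.958 F1549
G1 X12.586 Y117.493 F1549
M5
G0 X152.391 Y126.950
M4 S393
G1 X40.774 Y98.094 F1549
G1 X75.150 Y124.554 F1549
M5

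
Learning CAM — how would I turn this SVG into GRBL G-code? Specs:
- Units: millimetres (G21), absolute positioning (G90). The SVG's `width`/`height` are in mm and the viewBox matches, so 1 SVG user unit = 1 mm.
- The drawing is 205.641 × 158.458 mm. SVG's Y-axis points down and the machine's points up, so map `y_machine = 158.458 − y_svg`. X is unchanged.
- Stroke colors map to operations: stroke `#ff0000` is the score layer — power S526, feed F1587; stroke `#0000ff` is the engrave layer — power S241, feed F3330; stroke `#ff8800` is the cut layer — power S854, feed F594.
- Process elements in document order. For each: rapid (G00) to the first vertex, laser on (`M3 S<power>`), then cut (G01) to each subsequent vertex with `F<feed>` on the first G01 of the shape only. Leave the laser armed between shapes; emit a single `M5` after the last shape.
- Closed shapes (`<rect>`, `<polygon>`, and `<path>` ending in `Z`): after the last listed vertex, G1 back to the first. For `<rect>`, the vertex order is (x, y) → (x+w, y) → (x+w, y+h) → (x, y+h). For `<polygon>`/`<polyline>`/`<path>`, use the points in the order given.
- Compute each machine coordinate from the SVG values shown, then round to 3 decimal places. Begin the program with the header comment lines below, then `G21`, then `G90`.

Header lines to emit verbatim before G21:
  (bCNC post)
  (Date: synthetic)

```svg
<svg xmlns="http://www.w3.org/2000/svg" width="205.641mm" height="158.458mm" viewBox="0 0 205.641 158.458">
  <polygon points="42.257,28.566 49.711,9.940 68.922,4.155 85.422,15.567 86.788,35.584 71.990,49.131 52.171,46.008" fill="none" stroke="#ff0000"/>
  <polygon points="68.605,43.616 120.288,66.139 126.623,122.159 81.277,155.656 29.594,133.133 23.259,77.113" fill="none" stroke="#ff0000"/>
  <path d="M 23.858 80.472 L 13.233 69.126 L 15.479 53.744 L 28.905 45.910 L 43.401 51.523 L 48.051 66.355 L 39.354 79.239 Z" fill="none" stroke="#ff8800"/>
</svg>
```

(bCNC post)
(Date: synthetic)
G21
G90
G00 X42.257 Y129.892
M3 S526
G01 X49.711 Y148.518 F1587
G01 X68.922 Y154.303
G01 X85.422 Y142.891
G01 X86.788 Y122.874
G01 X71.990 Y109.327
G01 X52.171 Y112.450
G01 X42.257 Y129.892
G00 X68.605 Y114.842
M3 S526
G01 X120.288 Y92.319 F1587
G01 X126.623 Y36.299
G01 X81.277 Y2.802
G01 X29.594 Y25.325
G01 X23.259 Y81.345
G01 X68.605 Y114.842
G00 X23.858 Y77.986
M3 S854
G01 X13.233 Y89.332 F594
G01 X15.479 Y104.714
G01 X28.905 Y112.548
G01 X43.401 Y106.935
G01 X48.051 Y92.103
G01 X39.354 Y79.219
G01 X23.858 Y77.986
M5

Since the viewBox matches the mm dimensions, user units are millimetres directly. The only transform is the Y-flip y_m = 158.458 − y_svg.

Shape 1 is a regular polygon drawn with `<polygon>`. Its stroke #ff0000 means score at S526, F1587. After flipping Y the toolpath is (42.257,129.892) → (49.711,148.518) → (68.922,154.303) → (85.422,142.891) → (86.788,122.874) → (71.990,109.327) → (52.171,112.450) → (42.257,129.892), returning to the start.

Shape 2 is a regular polygon drawn with `<polygon>`. Its stroke #ff0000 means score at S526, F1587. After flipping Y the toolpath is (68.605,114.842) → (120.288,92.319) → (126.623,36.299) → (81.277,2.802) → (29.594,25.325) → (23.259,81.345) → (68.605,114.842), returning to the start.

Shape 3 is a regular polygon drawn with `<path>`. Its stroke #ff8800 means cut at S854, F594. After flipping Y the toolpath is (23.858,77.986) → (13.233,89.332) → (15.479,104.714) → (28.905,112.548) → (43.401,106.935) → (48.051,92.103) → (39.354,79.219) → (23.858,77.986), returning to the start.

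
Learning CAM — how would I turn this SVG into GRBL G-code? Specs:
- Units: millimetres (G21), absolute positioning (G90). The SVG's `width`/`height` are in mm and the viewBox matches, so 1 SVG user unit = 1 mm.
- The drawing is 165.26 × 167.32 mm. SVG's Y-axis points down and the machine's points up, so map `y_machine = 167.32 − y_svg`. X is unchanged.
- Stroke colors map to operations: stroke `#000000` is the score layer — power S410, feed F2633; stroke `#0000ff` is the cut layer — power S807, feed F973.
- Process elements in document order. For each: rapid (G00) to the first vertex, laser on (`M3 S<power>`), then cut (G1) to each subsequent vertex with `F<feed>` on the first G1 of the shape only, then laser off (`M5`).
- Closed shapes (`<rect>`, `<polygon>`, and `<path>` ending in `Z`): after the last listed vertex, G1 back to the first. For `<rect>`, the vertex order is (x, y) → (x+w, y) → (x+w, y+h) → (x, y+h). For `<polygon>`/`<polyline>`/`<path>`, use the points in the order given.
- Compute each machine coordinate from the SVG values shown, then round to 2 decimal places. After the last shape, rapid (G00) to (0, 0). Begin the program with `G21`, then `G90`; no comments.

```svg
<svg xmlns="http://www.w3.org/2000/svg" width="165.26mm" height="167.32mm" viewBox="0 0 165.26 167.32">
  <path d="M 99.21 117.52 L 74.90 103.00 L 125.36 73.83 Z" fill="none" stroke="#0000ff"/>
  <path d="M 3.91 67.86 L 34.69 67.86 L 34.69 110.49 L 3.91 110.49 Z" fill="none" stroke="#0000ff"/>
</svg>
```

viewBox `0 0 165.26 167.32` with mm width/height → 1 unit = 1 mm. Flip: y_m = 167.32 − y_svg.

**Shape 1** — `<path>` closed polygon, stroke `#0000ff` → cut (S807, F973). Machine vertices: (99.21,49.80) → (74.90,64.32) → (125.36,93.49) → (99.21,49.80). Closed: final G1 returns to the first vertex.

**Shape 2** — `<path>` rectangle, stroke `#0000ff` → cut (S807, F973). Machine vertices: (3.91,99.46) → (34.69,99.46) → (34.69,56.83) → (3.91,56.83) → (3.91,99.46). Closed: final G1 returns to the first vertex.

G21
G90
G00 X99.21 Y49.80
M3 S807
G1 X74.90 Y64.32 F973
G1 X125.36 Y93.49
G1 X99.21 Y49.80
M5
G00 X3.91 Y99.46
M3 S807
G1 X34.69 Y99.46 F973
G1 X34.69 Y56.83
G1 X3.91 Y56.83
G1 X3.91 Y99.46
M5
G00 X0.00 Y0.00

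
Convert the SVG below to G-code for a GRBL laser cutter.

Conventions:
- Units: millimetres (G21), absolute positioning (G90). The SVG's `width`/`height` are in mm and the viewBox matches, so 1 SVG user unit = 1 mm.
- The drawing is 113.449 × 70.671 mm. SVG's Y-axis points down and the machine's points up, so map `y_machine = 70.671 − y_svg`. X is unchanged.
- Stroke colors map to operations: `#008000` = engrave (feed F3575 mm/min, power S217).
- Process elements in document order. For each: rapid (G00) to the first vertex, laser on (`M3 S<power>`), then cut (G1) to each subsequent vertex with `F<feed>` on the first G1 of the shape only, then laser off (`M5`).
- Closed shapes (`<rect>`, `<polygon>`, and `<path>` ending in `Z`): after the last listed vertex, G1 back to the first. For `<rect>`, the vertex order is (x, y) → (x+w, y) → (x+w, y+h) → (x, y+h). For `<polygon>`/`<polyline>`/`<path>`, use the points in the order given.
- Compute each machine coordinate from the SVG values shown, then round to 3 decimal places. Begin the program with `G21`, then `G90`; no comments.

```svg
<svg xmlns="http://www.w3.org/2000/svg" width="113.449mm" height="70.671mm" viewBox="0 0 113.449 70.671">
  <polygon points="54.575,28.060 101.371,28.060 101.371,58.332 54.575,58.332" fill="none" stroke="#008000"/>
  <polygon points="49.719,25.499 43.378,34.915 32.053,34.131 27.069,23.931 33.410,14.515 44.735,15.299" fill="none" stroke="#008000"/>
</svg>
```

1 u = 1 mm; y_m = 70.671 − y.

[1] `<polygon>` rectangle, #008000→engrave S217 F3575: (54.575,42.611) → (101.371,42.611) → (101.371,12.339) → (54.575,12.339) → (54.575,42.611) (closed)

[2] `<polygon>` regular polygon, #008000→engrave S217 F3575: (49.719,45.172) → (43.378,35.756) → (32.053,36.540) → (27.069,46.740) → (33.410,56.156) → (44.735,55.372) → (49.719,45.172) (closed)

G21
G90
G00 X54.575 Y42.611
M3 S217
G1 X101.371 Y42.611 F3575
G1 X101.371 Y12.339
G1 X54.575 Y12.339
G1 X54.575 Y42.611
M5
G00 X49.719 Y45.172
M3 S217
G1 X43.378 Y35.756 F3575
G1 X32.053 Y36.540
G1 X27.069 Y46.740
G1 X33.410 Y56.156
G1 X44.735 Y55.372
G1 X49.719 Y45.172
M5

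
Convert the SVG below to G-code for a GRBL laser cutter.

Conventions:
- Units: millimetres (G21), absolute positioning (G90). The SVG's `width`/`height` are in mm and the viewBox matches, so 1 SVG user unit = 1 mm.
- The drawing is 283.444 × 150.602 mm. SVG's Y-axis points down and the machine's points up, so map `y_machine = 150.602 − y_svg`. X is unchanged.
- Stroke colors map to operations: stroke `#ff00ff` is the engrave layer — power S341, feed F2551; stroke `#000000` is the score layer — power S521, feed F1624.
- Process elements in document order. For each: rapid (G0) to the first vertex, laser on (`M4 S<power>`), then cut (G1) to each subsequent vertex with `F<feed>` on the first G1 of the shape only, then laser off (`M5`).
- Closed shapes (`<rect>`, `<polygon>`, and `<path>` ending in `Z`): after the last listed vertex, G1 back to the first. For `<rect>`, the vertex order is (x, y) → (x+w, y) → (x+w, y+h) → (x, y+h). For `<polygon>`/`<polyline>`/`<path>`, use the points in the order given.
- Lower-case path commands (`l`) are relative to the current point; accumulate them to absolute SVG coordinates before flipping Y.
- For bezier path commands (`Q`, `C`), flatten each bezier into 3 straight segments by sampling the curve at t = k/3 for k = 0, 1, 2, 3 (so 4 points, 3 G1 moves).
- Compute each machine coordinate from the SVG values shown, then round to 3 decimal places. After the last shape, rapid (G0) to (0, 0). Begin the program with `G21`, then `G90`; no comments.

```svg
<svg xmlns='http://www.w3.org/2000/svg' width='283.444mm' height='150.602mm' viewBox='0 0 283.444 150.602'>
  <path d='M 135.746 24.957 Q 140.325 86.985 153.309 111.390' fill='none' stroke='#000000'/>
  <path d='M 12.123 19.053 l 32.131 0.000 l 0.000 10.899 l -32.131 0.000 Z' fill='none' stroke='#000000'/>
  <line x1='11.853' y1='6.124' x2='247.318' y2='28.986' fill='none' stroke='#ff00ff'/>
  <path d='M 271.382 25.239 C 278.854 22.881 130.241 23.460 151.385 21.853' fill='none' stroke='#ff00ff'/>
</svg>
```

G21
G90
G0 X135.746 Y125.645
M4 S521
G1 X139.733 Y88.473 F1624
G1 X145.587 Y59.662
G1 X153.309 Y39.212
M5
G0 X12.123 Y131.549
M4 S521
G1 X44.254 Y131.549 F1624
G1 X44.254 Y120.650
G1 X12.123 Y120.650
G1 X12.123 Y131.549
M5
G0 X11.853 Y144.478
M4 S341
G1 X247.318 Y121.616 F2551
M5
G0 X271.382 Y125.363
M4 S341
G1 X238.894 Y126.932 F2551
G1 X174.758 Y127.681
G1 X151.385 Y128.749
M5
G0 X0.000 Y0.000

viewBox `0 0 283.444 150.602` with mm width/height → 1 unit = 1 mm. Flip: y_m = 150.602 − y_svg.

**Shape 1** — `<path>` quadratic bezier, stroke `#000000` → score (S521, F1624). Control points (SVG): P0=(135.746,24.957), P1=(140.325,86.985), P2=(153.309,111.390); sampled at t=k/3. Machine vertices: (135.746,125.645) → (139.733,88.473) → (145.587,59.662) → (153.309,39.212). Open path.

**Shape 2** — `<path>` rectangle, stroke `#000000` → score (S521, F1624). Machine vertices: (12.123,131.549) → (44.254,131.549) → (44.254,120.650) → (12.123,120.650) → (12.123,131.549). Closed: final G1 returns to the first vertex.

**Shape 3** — `<line>` line segment, stroke `#ff00ff` → engrave (S341, F2551). Machine vertices: (11.853,144.478) → (247.318,121.616). Open path.

**Shape 4** — `<path>` cubic bezier, stroke `#ff00ff` → engrave (S341, F2551). Control points (SVG): P0=(271.382,25.239), P1=(278.854,22.881), P2=(130.241,23.460), P3=(151.385,21.853); sampled at t=k/3. Machine vertices: (271.382,125.363) → (238.894,126.932) → (174.758,127.681) → (151.385,128.749). Open path.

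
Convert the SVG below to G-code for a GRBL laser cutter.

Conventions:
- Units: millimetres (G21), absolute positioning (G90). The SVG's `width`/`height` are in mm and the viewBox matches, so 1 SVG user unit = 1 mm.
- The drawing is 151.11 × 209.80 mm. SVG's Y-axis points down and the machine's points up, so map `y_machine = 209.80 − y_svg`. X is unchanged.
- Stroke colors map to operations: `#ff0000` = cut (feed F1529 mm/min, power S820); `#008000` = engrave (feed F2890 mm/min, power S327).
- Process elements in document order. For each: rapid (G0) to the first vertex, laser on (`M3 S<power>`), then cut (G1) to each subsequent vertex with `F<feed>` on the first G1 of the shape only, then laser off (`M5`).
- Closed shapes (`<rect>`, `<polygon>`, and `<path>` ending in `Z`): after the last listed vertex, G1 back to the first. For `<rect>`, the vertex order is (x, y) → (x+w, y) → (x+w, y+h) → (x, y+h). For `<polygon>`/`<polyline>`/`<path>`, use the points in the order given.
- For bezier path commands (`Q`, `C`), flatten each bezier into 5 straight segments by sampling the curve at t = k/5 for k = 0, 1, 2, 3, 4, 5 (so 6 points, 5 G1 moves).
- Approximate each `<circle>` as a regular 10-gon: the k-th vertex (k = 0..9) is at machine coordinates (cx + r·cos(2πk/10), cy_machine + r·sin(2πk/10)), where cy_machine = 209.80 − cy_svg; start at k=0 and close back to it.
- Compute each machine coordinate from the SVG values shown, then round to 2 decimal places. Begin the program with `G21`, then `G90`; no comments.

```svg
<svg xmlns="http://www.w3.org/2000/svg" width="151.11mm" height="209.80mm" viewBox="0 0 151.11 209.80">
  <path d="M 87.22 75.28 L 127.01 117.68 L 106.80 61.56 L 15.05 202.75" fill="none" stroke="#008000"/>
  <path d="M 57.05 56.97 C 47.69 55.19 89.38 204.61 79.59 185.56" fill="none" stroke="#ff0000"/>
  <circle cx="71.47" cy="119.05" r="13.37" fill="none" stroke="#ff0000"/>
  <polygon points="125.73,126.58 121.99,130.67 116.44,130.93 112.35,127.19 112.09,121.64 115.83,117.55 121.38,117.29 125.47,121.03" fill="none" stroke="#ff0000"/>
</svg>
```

viewBox `0 0 151.11 209.80` with mm width/height → 1 unit = 1 mm. Flip: y_m = 209.80 − y_svg.

**Shape 1** — `<path>` open polyline, stroke `#008000` → engrave (S327, F2890). Machine vertices: (87.22,134.52) → (127.01,92.12) → (106.80,148.24) → (15.05,7.05). Open path.

**Shape 2** — `<path>` cubic bezier, stroke `#ff0000` → cut (S820, F1529). Control points (SVG): P0=(57.05,56.97), P1=(47.69,55.19), P2=(89.38,204.61), P3=(79.59,185.56); sampled at t=k/5. Machine vertices: (57.05,152.83) → (56.74,138.31) → (63.76,102.85) → (73.19,61.79) → (80.11,30.47) → (79.59,24.24). Open path.

**Shape 3** — `<circle>` circle, stroke `#ff0000` → cut (S820, F1529). Machine vertices: (84.84,90.75) → (82.29,98.61) → (75.60,103.47) → (67.34,103.47) → (60.65,98.61) → (58.10,90.75) → (60.65,82.89) → (67.34,78.03) → (75.60,78.03) → (82.29,82.89) → (84.84,90.75). Closed: final G1 returns to the first vertex.

**Shape 4** — `<polygon>` regular polygon, stroke `#ff0000` → cut (S820, F1529). Machine vertices: (125.73,83.22) → (121.99,79.13) → (116.44,78.87) → (112.35,82.61) → (112.09,88.16) → (115.83,92.25) → (121.38,92.51) → (125.47,88.77) → (125.73,83.22). Closed: final G1 returns to the first vertex.

G21
G90
G0 X87.22 Y134.52
M3 S327
G1 X127.01 Y92.12 F2890
G1 X106.80 Y148.24
G1 X15.05 Y7.05
M5
G0 X57.05 Y152.83
M3 S820
G1 X56.74 Y138.31 F1529
G1 X63.76 Y102.85
G1 X73.19 Y61.79
G1 X80.11 Y30.47
G1 X79.59 Y24.24
M5
G0 X84.84 Y90.75
M3 S820
G1 X82.29 Y98.61 F1529
G1 X75.60 Y103.47
G1 X67.34 Y103.47
G1 X60.65 Y98.61
G1 X58.10 Y90.75
G1 X60.65 Y82.89
G1 X67.34 Y78.03
G1 X75.60 Y78.03
G1 X82.29 Y82.89
G1 X84.84 Y90.75
M5
G0 X125.73 Y83.22
M3 S820
G1 X121.99 Y79.13 F1529
G1 X116.44 Y78.87
G1 X112.35 Y82.61
G1 X112.09 Y88.16
G1 X115.83 Y92.25
G1 X121.38 Y92.51
G1 X125.47 Y88.77
G1 X125.73 Y83.22
M5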